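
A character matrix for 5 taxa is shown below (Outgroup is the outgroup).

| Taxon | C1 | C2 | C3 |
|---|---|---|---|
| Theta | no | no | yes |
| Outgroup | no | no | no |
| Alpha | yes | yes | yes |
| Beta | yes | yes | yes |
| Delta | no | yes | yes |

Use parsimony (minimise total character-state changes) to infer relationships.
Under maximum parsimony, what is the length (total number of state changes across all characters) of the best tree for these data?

3

The outgroup has state 'no' for every character, so 'yes' is the derived state throughout.
C1 (derived state 'yes') is shared by Alpha and Beta — a synapomorphy uniting that clade.
C2 (derived state 'yes') is shared by Alpha, Beta, and Delta — a synapomorphy uniting that clade.
All ingroup taxa share the derived state 'yes' for C3; it defines the ingroup but does not resolve relationships within it.
Most parsimonious ingroup topology: (Theta,((Alpha,Beta),Delta)).
Changes per character on this tree: C1: 1; C2: 1; C3: 1.
Total = 3.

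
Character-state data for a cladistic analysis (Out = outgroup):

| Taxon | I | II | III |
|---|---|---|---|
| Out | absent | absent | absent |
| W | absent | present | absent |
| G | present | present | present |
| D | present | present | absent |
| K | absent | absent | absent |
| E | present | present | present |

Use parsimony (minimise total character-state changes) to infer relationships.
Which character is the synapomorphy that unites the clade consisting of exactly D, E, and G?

The outgroup has state 'absent' for every character, so 'present' is the derived state throughout.
I (derived state 'present') is shared by D, E, and G — a synapomorphy uniting that clade.
II: derived state 'present' in D, E, G, and W only — synapomorphy for {D, E, G, W}.
III (derived state 'present') is shared by E and G — a synapomorphy uniting that clade.
Most parsimonious ingroup topology: ((W,((G,E),D)),K).
The clade {D, E, G} is supported by I: its derived state 'present' occurs in exactly those taxa and in no other taxon (including the outgroup).

I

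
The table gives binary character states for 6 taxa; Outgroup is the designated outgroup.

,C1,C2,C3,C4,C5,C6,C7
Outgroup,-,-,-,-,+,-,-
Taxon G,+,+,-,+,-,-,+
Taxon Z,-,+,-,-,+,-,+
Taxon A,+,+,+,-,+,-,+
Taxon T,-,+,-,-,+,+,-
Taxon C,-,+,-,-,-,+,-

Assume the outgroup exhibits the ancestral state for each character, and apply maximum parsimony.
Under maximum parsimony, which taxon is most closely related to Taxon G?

Taxon A

Character polarity is set by the outgroup: the derived state is whichever differs from the outgroup's state, so for C5 the derived state is '-', and for the remaining characters it is '+'.
C1: derived state '+' in Taxon A and Taxon G only — synapomorphy for {Taxon A, Taxon G}.
All ingroup taxa share the derived state '+' for C2; it defines the ingroup but does not resolve relationships within it.
C3: derived state '+' in Taxon A only — an autapomorphy, so it tells us nothing about relationships among taxa.
C4 (derived state '+') is unique to Taxon G (autapomorphy; uninformative for grouping).
C5 (state '-') occurs in Taxon C and Taxon G but conflicts with the nesting implied by the other characters — most parsimoniously interpreted as homoplasy.
C6: derived state '+' in Taxon C and Taxon T only — synapomorphy for {Taxon C, Taxon T}.
C7: derived state '+' in Taxon A, Taxon G, and Taxon Z only — synapomorphy for {Taxon A, Taxon G, Taxon Z}.
Most parsimonious ingroup topology: (((Taxon G,Taxon A),Taxon Z),(Taxon T,Taxon C)).
Taxon G and Taxon A form a cherry on this tree, so they are sister taxa.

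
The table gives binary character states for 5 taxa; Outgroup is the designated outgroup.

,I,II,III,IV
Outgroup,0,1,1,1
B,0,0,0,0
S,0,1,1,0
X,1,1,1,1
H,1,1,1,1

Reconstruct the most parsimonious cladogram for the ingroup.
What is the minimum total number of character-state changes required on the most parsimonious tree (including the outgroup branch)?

Character polarity is set by the outgroup: the derived state is whichever differs from the outgroup's state, so for II, III, IV the derived state is '0', and for the remaining characters it is '1'.
I (derived state '1') is shared by H and X — a synapomorphy uniting that clade.
II: derived state '0' in B only — an autapomorphy, so it tells us nothing about relationships among taxa.
III: derived state '0' in B only — an autapomorphy, so it tells us nothing about relationships among taxa.
IV: derived state '0' in B and S only — synapomorphy for {B, S}.
Most parsimonious ingroup topology: ((B,S),(X,H)).
Changes per character on this tree: I: 1; II: 1; III: 1; IV: 1.
Total = 4.

4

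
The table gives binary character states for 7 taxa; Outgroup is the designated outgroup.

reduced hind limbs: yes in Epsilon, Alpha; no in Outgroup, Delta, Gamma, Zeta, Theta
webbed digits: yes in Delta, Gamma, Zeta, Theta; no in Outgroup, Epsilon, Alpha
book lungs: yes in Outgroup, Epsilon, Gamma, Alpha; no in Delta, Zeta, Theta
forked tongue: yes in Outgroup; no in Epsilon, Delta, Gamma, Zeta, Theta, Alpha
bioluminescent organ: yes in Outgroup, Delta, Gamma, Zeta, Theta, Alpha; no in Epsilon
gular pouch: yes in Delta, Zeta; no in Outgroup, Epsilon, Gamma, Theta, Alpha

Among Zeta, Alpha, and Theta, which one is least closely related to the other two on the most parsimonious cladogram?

Character polarity is set by the outgroup: the derived state is whichever differs from the outgroup's state, so for book lungs, forked tongue, bioluminescent organ the derived state is 'no', and for the remaining characters it is 'yes'.
reduced hind limbs: derived state 'yes' in Alpha and Epsilon only — synapomorphy for {Alpha, Epsilon}.
webbed digits (derived state 'yes') is shared by Delta, Gamma, Theta, and Zeta — a synapomorphy uniting that clade.
Only Delta, Theta, and Zeta show the derived state 'no' for book lungs, supporting them as a clade.
forked tongue (derived state 'no') is shared by all ingroup taxa — unites the whole ingroup.
bioluminescent organ (derived state 'no') is unique to Epsilon (autapomorphy; uninformative for grouping).
Only Delta and Zeta show the derived state 'yes' for gular pouch, supporting them as a clade.
Most parsimonious ingroup topology: ((Epsilon,Alpha),(((Delta,Zeta),Theta),Gamma)).
Theta and Zeta share a more recent common ancestor with each other than either does with Alpha, so Alpha is the least closely related of the three.

Alpha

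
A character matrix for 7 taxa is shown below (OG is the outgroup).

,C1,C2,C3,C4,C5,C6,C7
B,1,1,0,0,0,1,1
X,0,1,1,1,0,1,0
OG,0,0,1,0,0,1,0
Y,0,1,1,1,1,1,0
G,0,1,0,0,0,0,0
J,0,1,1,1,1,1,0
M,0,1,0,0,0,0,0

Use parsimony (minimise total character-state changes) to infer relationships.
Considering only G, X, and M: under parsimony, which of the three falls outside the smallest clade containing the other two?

Character polarity is set by the outgroup: the derived state is whichever differs from the outgroup's state, so for C3, C6 the derived state is '0', and for the remaining characters it is '1'.
C1 (derived state '1') is unique to B (autapomorphy; uninformative for grouping).
All ingroup taxa share the derived state '1' for C2; it defines the ingroup but does not resolve relationships within it.
Only B, G, and M show the derived state '0' for C3, supporting them as a clade.
Only J, X, and Y show the derived state '1' for C4, supporting them as a clade.
Only J and Y show the derived state '1' for C5, supporting them as a clade.
C6: derived state '0' in G and M only — synapomorphy for {G, M}.
C7: derived state '1' in B only — an autapomorphy, so it tells us nothing about relationships among taxa.
Most parsimonious ingroup topology: (((J,Y),X),((G,M),B)).
G and M share a more recent common ancestor with each other than either does with X, so X is the least closely related of the three.

X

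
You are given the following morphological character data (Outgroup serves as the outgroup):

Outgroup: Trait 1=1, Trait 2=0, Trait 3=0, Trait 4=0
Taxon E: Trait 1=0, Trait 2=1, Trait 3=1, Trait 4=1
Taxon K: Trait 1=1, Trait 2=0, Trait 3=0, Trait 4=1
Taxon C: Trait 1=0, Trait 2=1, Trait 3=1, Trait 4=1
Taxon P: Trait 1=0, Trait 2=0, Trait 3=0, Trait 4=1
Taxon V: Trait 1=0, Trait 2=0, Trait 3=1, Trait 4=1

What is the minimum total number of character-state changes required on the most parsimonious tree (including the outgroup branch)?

4

Character polarity is set by the outgroup: the derived state is whichever differs from the outgroup's state, so for Trait 1 the derived state is '0', and for the remaining characters it is '1'.
Only Taxon C, Taxon E, Taxon P, and Taxon V show the derived state '0' for Trait 1, supporting them as a clade.
Trait 2: derived state '1' in Taxon C and Taxon E only — synapomorphy for {Taxon C, Taxon E}.
Trait 3 (derived state '1') is shared by Taxon C, Taxon E, and Taxon V — a synapomorphy uniting that clade.
All ingroup taxa share the derived state '1' for Trait 4; it defines the ingroup but does not resolve relationships within it.
Most parsimonious ingroup topology: ((((Taxon E,Taxon C),Taxon V),Taxon P),Taxon K).
Changes per character on this tree: Trait 1: 1; Trait 2: 1; Trait 3: 1; Trait 4: 1.
Total = 4.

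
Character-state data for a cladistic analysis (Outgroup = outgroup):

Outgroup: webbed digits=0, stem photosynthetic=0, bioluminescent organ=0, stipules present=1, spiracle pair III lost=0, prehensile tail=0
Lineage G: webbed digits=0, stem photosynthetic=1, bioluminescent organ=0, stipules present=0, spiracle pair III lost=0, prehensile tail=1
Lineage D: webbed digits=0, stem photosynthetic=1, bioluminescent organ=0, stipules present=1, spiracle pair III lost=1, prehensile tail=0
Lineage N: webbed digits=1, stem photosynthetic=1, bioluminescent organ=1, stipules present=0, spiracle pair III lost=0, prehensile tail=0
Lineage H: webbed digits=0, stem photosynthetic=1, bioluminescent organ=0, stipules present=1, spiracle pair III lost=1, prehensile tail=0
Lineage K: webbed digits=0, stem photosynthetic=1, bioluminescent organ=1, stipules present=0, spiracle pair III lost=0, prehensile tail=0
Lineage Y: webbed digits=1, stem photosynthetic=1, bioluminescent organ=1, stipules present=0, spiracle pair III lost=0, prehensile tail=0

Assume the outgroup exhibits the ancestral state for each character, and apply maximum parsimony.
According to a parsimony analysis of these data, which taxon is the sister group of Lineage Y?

Lineage N

Character polarity is set by the outgroup: the derived state is whichever differs from the outgroup's state, so for stipules present the derived state is '0', and for the remaining characters it is '1'.
webbed digits: derived state '1' in Lineage N and Lineage Y only — synapomorphy for {Lineage N, Lineage Y}.
All ingroup taxa share the derived state '1' for stem photosynthetic; it defines the ingroup but does not resolve relationships within it.
bioluminescent organ: derived state '1' in Lineage K, Lineage N, and Lineage Y only — synapomorphy for {Lineage K, Lineage N, Lineage Y}.
stipules present (derived state '0') is shared by Lineage G, Lineage K, Lineage N, and Lineage Y — a synapomorphy uniting that clade.
spiracle pair III lost (derived state '1') is shared by Lineage D and Lineage H — a synapomorphy uniting that clade.
prehensile tail: derived state '1' in Lineage G only — an autapomorphy, so it tells us nothing about relationships among taxa.
Most parsimonious ingroup topology: ((Lineage G,((Lineage N,Lineage Y),Lineage K)),(Lineage D,Lineage H)).
Lineage Y and Lineage N form a cherry on this tree, so they are sister taxa.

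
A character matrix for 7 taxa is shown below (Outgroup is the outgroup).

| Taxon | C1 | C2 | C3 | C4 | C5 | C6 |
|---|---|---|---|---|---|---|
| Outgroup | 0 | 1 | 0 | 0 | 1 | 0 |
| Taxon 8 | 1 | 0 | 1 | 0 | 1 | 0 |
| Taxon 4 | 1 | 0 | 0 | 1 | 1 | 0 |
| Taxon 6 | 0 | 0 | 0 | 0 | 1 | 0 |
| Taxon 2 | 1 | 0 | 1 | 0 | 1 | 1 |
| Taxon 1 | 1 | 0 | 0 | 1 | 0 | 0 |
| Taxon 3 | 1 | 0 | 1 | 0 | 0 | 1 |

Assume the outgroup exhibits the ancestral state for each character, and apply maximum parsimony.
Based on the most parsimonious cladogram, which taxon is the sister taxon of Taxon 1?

Taxon 4

Character polarity is set by the outgroup: the derived state is whichever differs from the outgroup's state, so for C2, C5 the derived state is '0', and for the remaining characters it is '1'.
Only Taxon 1, Taxon 2, Taxon 3, Taxon 4, and Taxon 8 show the derived state '1' for C1, supporting them as a clade.
All ingroup taxa share the derived state '0' for C2; it defines the ingroup but does not resolve relationships within it.
Only Taxon 2, Taxon 3, and Taxon 8 show the derived state '1' for C3, supporting them as a clade.
Only Taxon 1 and Taxon 4 show the derived state '1' for C4, supporting them as a clade.
C5 groups Taxon 1 and Taxon 3, which is incompatible with the clades supported by the remaining characters; treating it as convergent (homoplasy) costs fewer steps than any alternative tree.
C6: derived state '1' in Taxon 2 and Taxon 3 only — synapomorphy for {Taxon 2, Taxon 3}.
Most parsimonious ingroup topology: (((Taxon 8,(Taxon 2,Taxon 3)),(Taxon 4,Taxon 1)),Taxon 6).
Taxon 1 and Taxon 4 form a cherry on this tree, so they are sister taxa.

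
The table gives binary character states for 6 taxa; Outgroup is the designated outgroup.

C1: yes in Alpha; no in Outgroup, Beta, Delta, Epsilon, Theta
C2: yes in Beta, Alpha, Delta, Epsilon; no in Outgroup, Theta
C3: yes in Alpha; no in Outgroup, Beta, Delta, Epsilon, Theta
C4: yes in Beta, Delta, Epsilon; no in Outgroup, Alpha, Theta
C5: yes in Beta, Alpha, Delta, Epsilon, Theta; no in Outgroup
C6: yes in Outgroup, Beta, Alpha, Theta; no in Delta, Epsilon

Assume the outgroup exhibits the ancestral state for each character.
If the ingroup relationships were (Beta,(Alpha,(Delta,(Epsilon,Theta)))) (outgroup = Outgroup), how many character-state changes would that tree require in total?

Map each character onto (Beta,(Alpha,(Delta,(Epsilon,Theta)))) (rooted by Outgroup) and count the minimum state changes it requires (Fitch parsimony):
C1: 1; C2: 2; C3: 1; C4: 3; C5: 1; C6: 2.
Total tree length = 10.

10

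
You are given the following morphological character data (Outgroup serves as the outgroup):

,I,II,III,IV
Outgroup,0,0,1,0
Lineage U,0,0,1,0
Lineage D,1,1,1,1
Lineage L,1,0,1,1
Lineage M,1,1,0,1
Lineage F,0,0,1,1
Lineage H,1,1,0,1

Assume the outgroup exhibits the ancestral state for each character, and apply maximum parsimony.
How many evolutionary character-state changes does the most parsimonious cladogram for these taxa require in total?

Character polarity is set by the outgroup: the derived state is whichever differs from the outgroup's state, so for III the derived state is '0', and for the remaining characters it is '1'.
I (derived state '1') is shared by Lineage D, Lineage H, Lineage L, and Lineage M — a synapomorphy uniting that clade.
II: derived state '1' in Lineage D, Lineage H, and Lineage M only — synapomorphy for {Lineage D, Lineage H, Lineage M}.
III (derived state '0') is shared by Lineage H and Lineage M — a synapomorphy uniting that clade.
IV: derived state '1' in Lineage D, Lineage F, Lineage H, Lineage L, and Lineage M only — synapomorphy for {Lineage D, Lineage F, Lineage H, Lineage L, Lineage M}.
Most parsimonious ingroup topology: (Lineage U,(((Lineage D,(Lineage M,Lineage H)),Lineage L),Lineage F)).
Changes per character on this tree: I: 1; II: 1; III: 1; IV: 1.
Total = 4.

4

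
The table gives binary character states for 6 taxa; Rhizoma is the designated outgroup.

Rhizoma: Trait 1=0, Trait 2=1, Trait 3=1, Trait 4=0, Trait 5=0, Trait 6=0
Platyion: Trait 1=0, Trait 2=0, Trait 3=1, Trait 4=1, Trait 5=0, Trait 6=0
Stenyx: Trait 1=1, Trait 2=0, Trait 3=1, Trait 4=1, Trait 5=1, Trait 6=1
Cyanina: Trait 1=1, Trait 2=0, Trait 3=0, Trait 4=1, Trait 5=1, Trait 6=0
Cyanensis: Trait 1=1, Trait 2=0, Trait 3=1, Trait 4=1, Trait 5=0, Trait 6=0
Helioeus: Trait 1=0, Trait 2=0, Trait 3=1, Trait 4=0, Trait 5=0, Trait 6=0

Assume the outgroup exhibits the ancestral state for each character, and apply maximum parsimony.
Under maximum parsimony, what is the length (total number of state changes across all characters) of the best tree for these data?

6

Character polarity is set by the outgroup: the derived state is whichever differs from the outgroup's state, so for Trait 2, Trait 3 the derived state is '0', and for the remaining characters it is '1'.
Only Cyanensis, Cyanina, and Stenyx show the derived state '1' for Trait 1, supporting them as a clade.
Trait 2 (derived state '0') is shared by all ingroup taxa — unites the whole ingroup.
Trait 3 (derived state '0') is unique to Cyanina (autapomorphy; uninformative for grouping).
Only Cyanensis, Cyanina, Platyion, and Stenyx show the derived state '1' for Trait 4, supporting them as a clade.
Only Cyanina and Stenyx show the derived state '1' for Trait 5, supporting them as a clade.
Trait 6 (derived state '1') is unique to Stenyx (autapomorphy; uninformative for grouping).
Most parsimonious ingroup topology: ((Platyion,((Stenyx,Cyanina),Cyanensis)),Helioeus).
Changes per character on this tree: Trait 1: 1; Trait 2: 1; Trait 3: 1; Trait 4: 1; Trait 5: 1; Trait 6: 1.
Total = 6.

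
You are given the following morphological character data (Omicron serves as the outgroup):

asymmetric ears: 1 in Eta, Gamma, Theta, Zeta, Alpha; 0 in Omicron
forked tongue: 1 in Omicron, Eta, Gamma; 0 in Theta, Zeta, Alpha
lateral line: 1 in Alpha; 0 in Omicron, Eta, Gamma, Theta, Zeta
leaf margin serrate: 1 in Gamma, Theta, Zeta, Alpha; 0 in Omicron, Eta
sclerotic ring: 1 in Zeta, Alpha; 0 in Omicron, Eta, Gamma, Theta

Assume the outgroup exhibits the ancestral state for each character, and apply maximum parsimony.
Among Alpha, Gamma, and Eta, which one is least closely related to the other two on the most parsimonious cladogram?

Eta

Character polarity is set by the outgroup: the derived state is whichever differs from the outgroup's state, so for forked tongue the derived state is '0', and for the remaining characters it is '1'.
All ingroup taxa share the derived state '1' for asymmetric ears; it defines the ingroup but does not resolve relationships within it.
Only Alpha, Theta, and Zeta show the derived state '0' for forked tongue, supporting them as a clade.
lateral line: derived state '1' in Alpha only — an autapomorphy, so it tells us nothing about relationships among taxa.
leaf margin serrate: derived state '1' in Alpha, Gamma, Theta, and Zeta only — synapomorphy for {Alpha, Gamma, Theta, Zeta}.
sclerotic ring (derived state '1') is shared by Alpha and Zeta — a synapomorphy uniting that clade.
Most parsimonious ingroup topology: (Eta,(Gamma,(Theta,(Zeta,Alpha)))).
Alpha and Gamma share a more recent common ancestor with each other than either does with Eta, so Eta is the least closely related of the three.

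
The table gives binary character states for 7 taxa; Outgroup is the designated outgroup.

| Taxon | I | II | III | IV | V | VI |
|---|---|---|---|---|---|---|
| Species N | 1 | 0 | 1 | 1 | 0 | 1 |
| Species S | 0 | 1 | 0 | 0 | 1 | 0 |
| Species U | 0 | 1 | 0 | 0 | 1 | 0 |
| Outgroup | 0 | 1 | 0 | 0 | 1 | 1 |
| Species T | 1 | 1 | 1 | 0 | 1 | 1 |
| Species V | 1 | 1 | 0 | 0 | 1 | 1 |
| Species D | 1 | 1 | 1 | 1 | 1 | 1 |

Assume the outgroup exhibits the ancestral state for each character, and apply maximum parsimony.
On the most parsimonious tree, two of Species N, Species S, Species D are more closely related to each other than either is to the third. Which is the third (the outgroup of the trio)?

Species S

Character polarity is set by the outgroup: the derived state is whichever differs from the outgroup's state, so for II, V, VI the derived state is '0', and for the remaining characters it is '1'.
I: derived state '1' in Species D, Species N, Species T, and Species V only — synapomorphy for {Species D, Species N, Species T, Species V}.
II (derived state '0') is unique to Species N (autapomorphy; uninformative for grouping).
Only Species D, Species N, and Species T show the derived state '1' for III, supporting them as a clade.
IV: derived state '1' in Species D and Species N only — synapomorphy for {Species D, Species N}.
V (derived state '0') is unique to Species N (autapomorphy; uninformative for grouping).
Only Species S and Species U show the derived state '0' for VI, supporting them as a clade.
Most parsimonious ingroup topology: ((((Species N,Species D),Species T),Species V),(Species S,Species U)).
Species N and Species D share a more recent common ancestor with each other than either does with Species S, so Species S is the least closely related of the three.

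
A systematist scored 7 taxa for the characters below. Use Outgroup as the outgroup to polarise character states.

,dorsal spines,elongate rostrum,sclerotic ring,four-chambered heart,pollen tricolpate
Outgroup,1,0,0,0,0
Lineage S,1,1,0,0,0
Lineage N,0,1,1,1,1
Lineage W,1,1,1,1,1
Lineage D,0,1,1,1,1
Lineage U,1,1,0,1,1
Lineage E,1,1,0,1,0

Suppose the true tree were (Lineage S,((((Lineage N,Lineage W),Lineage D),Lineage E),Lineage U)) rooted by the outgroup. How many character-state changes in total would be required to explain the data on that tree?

7

Map each character onto (Lineage S,((((Lineage N,Lineage W),Lineage D),Lineage E),Lineage U)) (rooted by Outgroup) and count the minimum state changes it requires (Fitch parsimony):
dorsal spines: 2; elongate rostrum: 1; sclerotic ring: 1; four-chambered heart: 1; pollen tricolpate: 2.
Total tree length = 7.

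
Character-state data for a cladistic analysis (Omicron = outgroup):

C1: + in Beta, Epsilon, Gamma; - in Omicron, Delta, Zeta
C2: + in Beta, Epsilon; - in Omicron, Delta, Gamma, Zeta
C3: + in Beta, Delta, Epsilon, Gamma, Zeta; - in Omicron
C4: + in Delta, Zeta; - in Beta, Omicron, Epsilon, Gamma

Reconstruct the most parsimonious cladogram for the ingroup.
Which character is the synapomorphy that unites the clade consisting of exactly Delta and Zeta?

The outgroup has state '-' for every character, so '+' is the derived state throughout.
C1 (derived state '+') is shared by Beta, Epsilon, and Gamma — a synapomorphy uniting that clade.
Only Beta and Epsilon show the derived state '+' for C2, supporting them as a clade.
C3 (derived state '+') is shared by all ingroup taxa — unites the whole ingroup.
C4: derived state '+' in Delta and Zeta only — synapomorphy for {Delta, Zeta}.
Most parsimonious ingroup topology: ((Delta,Zeta),((Epsilon,Beta),Gamma)).
The clade {Delta, Zeta} is supported by C4: its derived state '+' occurs in exactly those taxa and in no other taxon (including the outgroup).

C4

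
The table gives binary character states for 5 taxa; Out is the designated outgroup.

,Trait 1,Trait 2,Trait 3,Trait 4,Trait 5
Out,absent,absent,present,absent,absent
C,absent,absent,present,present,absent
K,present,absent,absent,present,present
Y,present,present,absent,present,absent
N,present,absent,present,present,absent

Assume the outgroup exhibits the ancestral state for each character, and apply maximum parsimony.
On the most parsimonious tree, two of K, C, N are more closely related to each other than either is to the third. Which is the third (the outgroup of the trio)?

Character polarity is set by the outgroup: the derived state is whichever differs from the outgroup's state, so for Trait 3 the derived state is 'absent', and for the remaining characters it is 'present'.
Trait 1: derived state 'present' in K, N, and Y only — synapomorphy for {K, N, Y}.
Trait 2: derived state 'present' in Y only — an autapomorphy, so it tells us nothing about relationships among taxa.
Trait 3: derived state 'absent' in K and Y only — synapomorphy for {K, Y}.
Trait 4 (derived state 'present') is shared by all ingroup taxa — unites the whole ingroup.
Trait 5: derived state 'present' in K only — an autapomorphy, so it tells us nothing about relationships among taxa.
Most parsimonious ingroup topology: (C,((K,Y),N)).
K and N share a more recent common ancestor with each other than either does with C, so C is the least closely related of the three.

C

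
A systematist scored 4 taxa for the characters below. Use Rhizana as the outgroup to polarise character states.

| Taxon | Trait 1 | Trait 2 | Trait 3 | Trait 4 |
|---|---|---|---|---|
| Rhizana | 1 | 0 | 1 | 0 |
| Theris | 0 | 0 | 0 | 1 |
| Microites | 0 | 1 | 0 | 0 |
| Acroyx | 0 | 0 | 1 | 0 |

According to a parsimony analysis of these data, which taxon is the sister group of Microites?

Theris

Character polarity is set by the outgroup: the derived state is whichever differs from the outgroup's state, so for Trait 1, Trait 3 the derived state is '0', and for the remaining characters it is '1'.
Trait 1 (derived state '0') is shared by all ingroup taxa — unites the whole ingroup.
Trait 2: derived state '1' in Microites only — an autapomorphy, so it tells us nothing about relationships among taxa.
Only Microites and Theris show the derived state '0' for Trait 3, supporting them as a clade.
Trait 4 (derived state '1') is unique to Theris (autapomorphy; uninformative for grouping).
Most parsimonious ingroup topology: ((Theris,Microites),Acroyx).
Microites and Theris form a cherry on this tree, so they are sister taxa.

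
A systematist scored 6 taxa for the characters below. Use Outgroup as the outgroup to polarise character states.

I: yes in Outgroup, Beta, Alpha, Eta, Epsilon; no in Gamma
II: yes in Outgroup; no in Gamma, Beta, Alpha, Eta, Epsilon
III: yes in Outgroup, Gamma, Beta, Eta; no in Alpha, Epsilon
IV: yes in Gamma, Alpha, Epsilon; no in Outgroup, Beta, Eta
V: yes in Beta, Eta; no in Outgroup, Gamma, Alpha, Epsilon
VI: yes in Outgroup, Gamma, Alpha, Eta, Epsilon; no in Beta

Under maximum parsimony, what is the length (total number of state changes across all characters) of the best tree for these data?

6

Character polarity is set by the outgroup: the derived state is whichever differs from the outgroup's state, so for I, II, III, VI the derived state is 'no', and for the remaining characters it is 'yes'.
I (derived state 'no') is unique to Gamma (autapomorphy; uninformative for grouping).
All ingroup taxa share the derived state 'no' for II; it defines the ingroup but does not resolve relationships within it.
Only Alpha and Epsilon show the derived state 'no' for III, supporting them as a clade.
IV: derived state 'yes' in Alpha, Epsilon, and Gamma only — synapomorphy for {Alpha, Epsilon, Gamma}.
Only Beta and Eta show the derived state 'yes' for V, supporting them as a clade.
VI (derived state 'no') is unique to Beta (autapomorphy; uninformative for grouping).
Most parsimonious ingroup topology: ((Gamma,(Alpha,Epsilon)),(Beta,Eta)).
Changes per character on this tree: I: 1; II: 1; III: 1; IV: 1; V: 1; VI: 1.
Total = 6.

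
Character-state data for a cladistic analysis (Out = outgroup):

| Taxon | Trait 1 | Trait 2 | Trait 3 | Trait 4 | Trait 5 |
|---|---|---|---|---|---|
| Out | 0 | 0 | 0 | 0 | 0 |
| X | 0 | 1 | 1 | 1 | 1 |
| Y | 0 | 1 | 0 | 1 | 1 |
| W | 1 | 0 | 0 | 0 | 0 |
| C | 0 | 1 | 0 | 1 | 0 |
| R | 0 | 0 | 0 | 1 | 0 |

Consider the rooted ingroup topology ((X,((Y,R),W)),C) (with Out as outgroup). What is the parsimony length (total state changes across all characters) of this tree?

Map each character onto ((X,((Y,R),W)),C) (rooted by Out) and count the minimum state changes it requires (Fitch parsimony):
Trait 1: 1; Trait 2: 3; Trait 3: 1; Trait 4: 2; Trait 5: 2.
Total tree length = 9.

9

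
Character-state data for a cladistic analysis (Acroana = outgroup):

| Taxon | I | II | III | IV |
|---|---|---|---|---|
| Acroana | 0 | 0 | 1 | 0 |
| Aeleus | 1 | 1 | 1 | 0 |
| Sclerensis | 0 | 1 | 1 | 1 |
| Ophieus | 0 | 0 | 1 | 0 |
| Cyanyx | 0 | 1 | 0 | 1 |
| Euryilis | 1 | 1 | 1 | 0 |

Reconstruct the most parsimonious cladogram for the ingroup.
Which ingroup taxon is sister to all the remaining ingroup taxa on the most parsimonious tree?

Character polarity is set by the outgroup: the derived state is whichever differs from the outgroup's state, so for III the derived state is '0', and for the remaining characters it is '1'.
I (derived state '1') is shared by Aeleus and Euryilis — a synapomorphy uniting that clade.
II (derived state '1') is shared by Aeleus, Cyanyx, Euryilis, and Sclerensis — a synapomorphy uniting that clade.
III: derived state '0' in Cyanyx only — an autapomorphy, so it tells us nothing about relationships among taxa.
IV: derived state '1' in Cyanyx and Sclerensis only — synapomorphy for {Cyanyx, Sclerensis}.
Most parsimonious ingroup topology: (((Aeleus,Euryilis),(Sclerensis,Cyanyx)),Ophieus).
Ophieus is sister to the clade containing all other ingroup taxa, so it is the earliest-diverging (most basal) ingroup lineage.

Ophieus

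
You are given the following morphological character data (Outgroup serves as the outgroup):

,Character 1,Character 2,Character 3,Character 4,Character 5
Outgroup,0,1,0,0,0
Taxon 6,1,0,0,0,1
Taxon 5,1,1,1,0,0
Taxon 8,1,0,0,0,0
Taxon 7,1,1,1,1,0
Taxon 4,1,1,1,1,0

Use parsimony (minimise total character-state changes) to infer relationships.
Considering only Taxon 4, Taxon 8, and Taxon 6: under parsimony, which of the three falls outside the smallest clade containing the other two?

Character polarity is set by the outgroup: the derived state is whichever differs from the outgroup's state, so for Character 2 the derived state is '0', and for the remaining characters it is '1'.
All ingroup taxa share the derived state '1' for Character 1; it defines the ingroup but does not resolve relationships within it.
Only Taxon 6 and Taxon 8 show the derived state '0' for Character 2, supporting them as a clade.
Character 3 (derived state '1') is shared by Taxon 4, Taxon 5, and Taxon 7 — a synapomorphy uniting that clade.
Character 4: derived state '1' in Taxon 4 and Taxon 7 only — synapomorphy for {Taxon 4, Taxon 7}.
Character 5 (derived state '1') is unique to Taxon 6 (autapomorphy; uninformative for grouping).
Most parsimonious ingroup topology: ((Taxon 6,Taxon 8),(Taxon 5,(Taxon 7,Taxon 4))).
Taxon 6 and Taxon 8 share a more recent common ancestor with each other than either does with Taxon 4, so Taxon 4 is the least closely related of the three.

Taxon 4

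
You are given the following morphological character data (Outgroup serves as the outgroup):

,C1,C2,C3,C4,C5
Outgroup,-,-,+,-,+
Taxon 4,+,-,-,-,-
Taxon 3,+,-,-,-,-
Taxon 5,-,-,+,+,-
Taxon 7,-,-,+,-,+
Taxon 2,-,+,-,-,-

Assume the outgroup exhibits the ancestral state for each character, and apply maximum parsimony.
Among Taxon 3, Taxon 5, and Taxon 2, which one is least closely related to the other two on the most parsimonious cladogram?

Taxon 5

Character polarity is set by the outgroup: the derived state is whichever differs from the outgroup's state, so for C3, C5 the derived state is '-', and for the remaining characters it is '+'.
Only Taxon 3 and Taxon 4 show the derived state '+' for C1, supporting them as a clade.
C2: derived state '+' in Taxon 2 only — an autapomorphy, so it tells us nothing about relationships among taxa.
C3 (derived state '-') is shared by Taxon 2, Taxon 3, and Taxon 4 — a synapomorphy uniting that clade.
C4 (derived state '+') is unique to Taxon 5 (autapomorphy; uninformative for grouping).
C5 (derived state '-') is shared by Taxon 2, Taxon 3, Taxon 4, and Taxon 5 — a synapomorphy uniting that clade.
Most parsimonious ingroup topology: ((((Taxon 4,Taxon 3),Taxon 2),Taxon 5),Taxon 7).
Taxon 2 and Taxon 3 share a more recent common ancestor with each other than either does with Taxon 5, so Taxon 5 is the least closely related of the three.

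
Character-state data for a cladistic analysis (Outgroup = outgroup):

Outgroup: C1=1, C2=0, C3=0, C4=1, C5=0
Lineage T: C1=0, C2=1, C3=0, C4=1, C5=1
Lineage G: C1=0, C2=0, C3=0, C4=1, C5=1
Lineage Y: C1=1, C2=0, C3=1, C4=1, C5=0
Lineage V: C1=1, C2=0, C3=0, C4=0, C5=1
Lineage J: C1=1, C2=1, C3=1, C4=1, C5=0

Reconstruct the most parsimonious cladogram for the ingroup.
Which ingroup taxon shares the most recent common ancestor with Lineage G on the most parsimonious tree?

Character polarity is set by the outgroup: the derived state is whichever differs from the outgroup's state, so for C1, C4 the derived state is '0', and for the remaining characters it is '1'.
C1: derived state '0' in Lineage G and Lineage T only — synapomorphy for {Lineage G, Lineage T}.
C2 (state '1') occurs in Lineage J and Lineage T but conflicts with the nesting implied by the other characters — most parsimoniously interpreted as homoplasy.
Only Lineage J and Lineage Y show the derived state '1' for C3, supporting them as a clade.
C4: derived state '0' in Lineage V only — an autapomorphy, so it tells us nothing about relationships among taxa.
C5 (derived state '1') is shared by Lineage G, Lineage T, and Lineage V — a synapomorphy uniting that clade.
Most parsimonious ingroup topology: (((Lineage T,Lineage G),Lineage V),(Lineage Y,Lineage J)).
Lineage G and Lineage T form a cherry on this tree, so they are sister taxa.

Lineage T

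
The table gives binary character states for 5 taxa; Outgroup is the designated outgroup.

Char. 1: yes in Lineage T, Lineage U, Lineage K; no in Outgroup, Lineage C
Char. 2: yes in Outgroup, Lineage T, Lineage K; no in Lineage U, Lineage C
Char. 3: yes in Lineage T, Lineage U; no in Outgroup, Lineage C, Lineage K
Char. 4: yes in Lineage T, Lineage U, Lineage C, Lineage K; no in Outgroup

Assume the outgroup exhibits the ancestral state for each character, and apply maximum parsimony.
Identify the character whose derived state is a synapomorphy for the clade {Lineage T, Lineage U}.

Character polarity is set by the outgroup: the derived state is whichever differs from the outgroup's state, so for Char. 2 the derived state is 'no', and for the remaining characters it is 'yes'.
Char. 1: derived state 'yes' in Lineage K, Lineage T, and Lineage U only — synapomorphy for {Lineage K, Lineage T, Lineage U}.
Char. 2 groups Lineage C and Lineage U, which is incompatible with the clades supported by the remaining characters; treating it as convergent (homoplasy) costs fewer steps than any alternative tree.
Char. 3 (derived state 'yes') is shared by Lineage T and Lineage U — a synapomorphy uniting that clade.
Char. 4 (derived state 'yes') is shared by all ingroup taxa — unites the whole ingroup.
Most parsimonious ingroup topology: (((Lineage T,Lineage U),Lineage K),Lineage C).
The clade {Lineage T, Lineage U} is supported by Char. 3: its derived state 'yes' occurs in exactly those taxa and in no other taxon (including the outgroup).

Char. 3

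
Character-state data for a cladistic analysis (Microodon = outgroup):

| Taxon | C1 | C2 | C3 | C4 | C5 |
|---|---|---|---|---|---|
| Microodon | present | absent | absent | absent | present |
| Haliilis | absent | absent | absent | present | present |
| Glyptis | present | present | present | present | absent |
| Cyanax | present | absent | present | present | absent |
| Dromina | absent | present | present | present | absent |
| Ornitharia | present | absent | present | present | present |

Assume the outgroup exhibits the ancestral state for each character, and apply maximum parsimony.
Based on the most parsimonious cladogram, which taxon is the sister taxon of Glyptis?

Character polarity is set by the outgroup: the derived state is whichever differs from the outgroup's state, so for C1, C5 the derived state is 'absent', and for the remaining characters it is 'present'.
C1 groups Dromina and Haliilis, which is incompatible with the clades supported by the remaining characters; treating it as convergent (homoplasy) costs fewer steps than any alternative tree.
C2: derived state 'present' in Dromina and Glyptis only — synapomorphy for {Dromina, Glyptis}.
C3: derived state 'present' in Cyanax, Dromina, Glyptis, and Ornitharia only — synapomorphy for {Cyanax, Dromina, Glyptis, Ornitharia}.
C4 (derived state 'present') is shared by all ingroup taxa — unites the whole ingroup.
Only Cyanax, Dromina, and Glyptis show the derived state 'absent' for C5, supporting them as a clade.
Most parsimonious ingroup topology: (Haliilis,(((Glyptis,Dromina),Cyanax),Ornitharia)).
Glyptis and Dromina form a cherry on this tree, so they are sister taxa.

Dromina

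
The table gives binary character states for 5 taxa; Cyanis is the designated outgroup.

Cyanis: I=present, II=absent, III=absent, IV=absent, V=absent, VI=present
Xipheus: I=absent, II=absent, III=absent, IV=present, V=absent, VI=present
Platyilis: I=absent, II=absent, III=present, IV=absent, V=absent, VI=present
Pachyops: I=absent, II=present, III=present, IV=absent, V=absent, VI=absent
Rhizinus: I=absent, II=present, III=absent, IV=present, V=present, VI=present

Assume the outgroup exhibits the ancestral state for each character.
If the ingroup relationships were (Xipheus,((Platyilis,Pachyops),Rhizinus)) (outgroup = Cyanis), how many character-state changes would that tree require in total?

8

Map each character onto (Xipheus,((Platyilis,Pachyops),Rhizinus)) (rooted by Cyanis) and count the minimum state changes it requires (Fitch parsimony):
I: 1; II: 2; III: 1; IV: 2; V: 1; VI: 1.
Total tree length = 8.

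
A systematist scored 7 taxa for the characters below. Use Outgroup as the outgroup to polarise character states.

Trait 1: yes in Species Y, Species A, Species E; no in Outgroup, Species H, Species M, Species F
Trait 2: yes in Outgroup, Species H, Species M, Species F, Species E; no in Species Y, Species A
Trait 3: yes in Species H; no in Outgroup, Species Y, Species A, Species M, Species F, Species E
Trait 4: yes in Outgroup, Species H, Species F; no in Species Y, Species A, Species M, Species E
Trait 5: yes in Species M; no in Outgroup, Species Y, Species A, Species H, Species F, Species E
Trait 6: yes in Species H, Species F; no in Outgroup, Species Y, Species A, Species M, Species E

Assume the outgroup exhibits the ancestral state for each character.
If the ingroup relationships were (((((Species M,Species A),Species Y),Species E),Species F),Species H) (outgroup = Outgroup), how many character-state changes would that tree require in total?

Map each character onto (((((Species M,Species A),Species Y),Species E),Species F),Species H) (rooted by Outgroup) and count the minimum state changes it requires (Fitch parsimony):
Trait 1: 2; Trait 2: 2; Trait 3: 1; Trait 4: 1; Trait 5: 1; Trait 6: 2.
Total tree length = 9.

9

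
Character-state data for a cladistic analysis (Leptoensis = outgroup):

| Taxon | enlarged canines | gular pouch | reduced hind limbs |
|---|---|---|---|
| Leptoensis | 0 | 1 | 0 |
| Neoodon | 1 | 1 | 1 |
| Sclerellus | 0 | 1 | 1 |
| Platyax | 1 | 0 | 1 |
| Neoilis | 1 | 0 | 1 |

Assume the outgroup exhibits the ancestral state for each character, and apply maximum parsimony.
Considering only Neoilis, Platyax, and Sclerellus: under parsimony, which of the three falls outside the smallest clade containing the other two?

Sclerellus

Character polarity is set by the outgroup: the derived state is whichever differs from the outgroup's state, so for gular pouch the derived state is '0', and for the remaining characters it is '1'.
enlarged canines: derived state '1' in Neoilis, Neoodon, and Platyax only — synapomorphy for {Neoilis, Neoodon, Platyax}.
Only Neoilis and Platyax show the derived state '0' for gular pouch, supporting them as a clade.
reduced hind limbs (derived state '1') is shared by all ingroup taxa — unites the whole ingroup.
Most parsimonious ingroup topology: ((Neoodon,(Platyax,Neoilis)),Sclerellus).
Neoilis and Platyax share a more recent common ancestor with each other than either does with Sclerellus, so Sclerellus is the least closely related of the three.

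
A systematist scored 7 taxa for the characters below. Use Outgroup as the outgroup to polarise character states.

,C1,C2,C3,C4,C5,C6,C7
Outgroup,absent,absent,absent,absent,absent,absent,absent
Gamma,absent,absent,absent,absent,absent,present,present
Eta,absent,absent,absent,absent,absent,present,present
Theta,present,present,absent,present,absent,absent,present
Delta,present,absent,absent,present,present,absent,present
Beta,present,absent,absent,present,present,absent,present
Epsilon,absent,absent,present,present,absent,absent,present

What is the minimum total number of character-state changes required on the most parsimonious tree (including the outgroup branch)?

The outgroup has state 'absent' for every character, so 'present' is the derived state throughout.
C1 (derived state 'present') is shared by Beta, Delta, and Theta — a synapomorphy uniting that clade.
C2: derived state 'present' in Theta only — an autapomorphy, so it tells us nothing about relationships among taxa.
C3: derived state 'present' in Epsilon only — an autapomorphy, so it tells us nothing about relationships among taxa.
C4 (derived state 'present') is shared by Beta, Delta, Epsilon, and Theta — a synapomorphy uniting that clade.
C5: derived state 'present' in Beta and Delta only — synapomorphy for {Beta, Delta}.
C6 (derived state 'present') is shared by Eta and Gamma — a synapomorphy uniting that clade.
All ingroup taxa share the derived state 'present' for C7; it defines the ingroup but does not resolve relationships within it.
Most parsimonious ingroup topology: ((Gamma,Eta),((Theta,(Delta,Beta)),Epsilon)).
Changes per character on this tree: C1: 1; C2: 1; C3: 1; C4: 1; C5: 1; C6: 1; C7: 1.
Total = 7.

7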